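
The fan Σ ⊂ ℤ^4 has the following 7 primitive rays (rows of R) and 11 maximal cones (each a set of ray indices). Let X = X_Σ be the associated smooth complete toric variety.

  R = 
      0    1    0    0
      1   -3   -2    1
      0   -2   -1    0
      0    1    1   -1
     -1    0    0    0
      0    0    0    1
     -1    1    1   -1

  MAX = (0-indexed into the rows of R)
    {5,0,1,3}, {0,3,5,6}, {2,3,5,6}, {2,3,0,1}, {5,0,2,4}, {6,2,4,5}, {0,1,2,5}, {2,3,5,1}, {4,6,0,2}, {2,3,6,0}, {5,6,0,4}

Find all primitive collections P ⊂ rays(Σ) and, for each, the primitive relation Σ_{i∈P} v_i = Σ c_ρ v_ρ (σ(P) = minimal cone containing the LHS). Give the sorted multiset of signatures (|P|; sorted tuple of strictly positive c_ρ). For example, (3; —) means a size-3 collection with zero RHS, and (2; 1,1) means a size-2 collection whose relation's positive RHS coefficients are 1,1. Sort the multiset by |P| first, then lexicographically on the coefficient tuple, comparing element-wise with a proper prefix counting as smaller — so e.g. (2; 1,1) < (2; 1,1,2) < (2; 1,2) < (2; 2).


Σ has 5 primitive collections:

  • {1,6}:  v_{1} + v_{6} = v_{2}  ⟹  sig = (2; 1)
  • {3,4}:  v_{3} + v_{4} = v_{6}  ⟹  sig = (2; 1)
  • {1,4}:  v_{1} + v_{4} = v_{0} + 2·v_{2} + v_{5}  ⟹  sig = (2; 1,1,2)
  • {0,2,3,5}:  v_{0} + v_{2} + v_{3} + v_{5} = 0  ⟹  sig = (4; —)
  • {0,2,5,6}:  v_{0} + v_{2} + v_{5} + v_{6} = v_{4}  ⟹  sig = (4; 1)

Signatures (|P|; sorted positive RHS coefficients), sorted:
    (2; 1)
    (2; 1)
    (2; 1,1,2)
    (4; —)
    (4; 1)


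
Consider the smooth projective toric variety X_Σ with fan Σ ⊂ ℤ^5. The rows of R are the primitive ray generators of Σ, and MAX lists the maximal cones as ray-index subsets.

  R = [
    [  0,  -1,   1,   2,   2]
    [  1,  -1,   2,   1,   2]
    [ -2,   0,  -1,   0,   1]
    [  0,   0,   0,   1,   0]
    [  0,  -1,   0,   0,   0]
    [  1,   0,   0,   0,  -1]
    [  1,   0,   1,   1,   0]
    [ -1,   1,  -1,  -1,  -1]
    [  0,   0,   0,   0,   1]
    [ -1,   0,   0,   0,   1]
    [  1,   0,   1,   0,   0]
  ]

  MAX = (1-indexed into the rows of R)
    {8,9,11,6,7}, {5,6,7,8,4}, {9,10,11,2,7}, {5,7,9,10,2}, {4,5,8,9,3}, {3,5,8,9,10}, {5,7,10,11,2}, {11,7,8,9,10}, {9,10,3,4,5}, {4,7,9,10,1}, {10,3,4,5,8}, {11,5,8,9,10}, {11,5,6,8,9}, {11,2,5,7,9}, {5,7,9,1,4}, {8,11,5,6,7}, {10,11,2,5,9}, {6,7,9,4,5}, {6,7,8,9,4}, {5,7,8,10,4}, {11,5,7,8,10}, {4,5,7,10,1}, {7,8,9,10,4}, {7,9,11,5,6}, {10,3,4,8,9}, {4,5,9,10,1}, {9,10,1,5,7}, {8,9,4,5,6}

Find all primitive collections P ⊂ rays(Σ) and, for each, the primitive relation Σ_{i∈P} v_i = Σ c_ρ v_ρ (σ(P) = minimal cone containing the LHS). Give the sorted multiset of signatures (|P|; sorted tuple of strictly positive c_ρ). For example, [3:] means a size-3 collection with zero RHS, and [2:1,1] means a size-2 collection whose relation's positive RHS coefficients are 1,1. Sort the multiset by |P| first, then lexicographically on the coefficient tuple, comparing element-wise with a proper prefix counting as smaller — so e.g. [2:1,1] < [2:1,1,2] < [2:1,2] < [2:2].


The 18 primitive collections of Σ (r=11, n=5):

  P={6,10}:  v_{6} + v_{10} = 0  ⟹  sig = [2:]
  P={3,11}:  v_{3} + v_{11} = v_{10}  ⟹  sig = [2:1]
  P={4,11}:  v_{4} + v_{11} = v_{7}  ⟹  sig = [2:1]
  P={1,8}:  v_{1} + v_{8} = v_{4} + v_{10}  ⟹  sig = [2:1,1]
  P={2,8}:  v_{2} + v_{8} = v_{10} + v_{11}  ⟹  sig = [2:1,1]
  P={3,7}:  v_{3} + v_{7} = v_{4} + v_{10}  ⟹  sig = [2:1,1]
  P={1,6}:  v_{1} + v_{6} = v_{4} + v_{5} + v_{7} + v_{9}  ⟹  sig = [2:1,1,1,1]
  P={2,6}:  v_{2} + v_{6} = v_{5} + v_{7} + v_{9} + v_{11}  ⟹  sig = [2:1,1,1,1]
  P={3,6}:  v_{3} + v_{6} = v_{4} + v_{5} + v_{8} + v_{9}  ⟹  sig = [2:1,1,1,1]
  P={1,11}:  v_{1} + v_{11} = v_{5} + 2·v_{7} + v_{9} + v_{10}  ⟹  sig = [2:1,1,1,2]
  P={2,3}:  v_{2} + v_{3} = v_{5} + v_{7} + v_{9} + 2·v_{10}  ⟹  sig = [2:1,1,1,2]
  P={2,4}:  v_{2} + v_{4} = v_{5} + 2·v_{7} + v_{9} + v_{10}  ⟹  sig = [2:1,1,1,2]
  P={1,3}:  v_{1} + v_{3} = 2·v_{4} + v_{5} + v_{9} + 2·v_{10}  ⟹  sig = [2:1,1,2,2]
  P={1,2}:  v_{1} + v_{2} = 2·v_{5} + 3·v_{7} + 2·v_{9} + 2·v_{10}  ⟹  sig = [2:2,2,2,3]
  P={5,7,8,9}:  v_{5} + v_{7} + v_{8} + v_{9} = 0  ⟹  sig = [4:]
  P={4,5,7,9,10}:  v_{4} + v_{5} + v_{7} + v_{9} + v_{10} = v_{1}  ⟹  sig = [5:1]
  P={4,5,8,9,10}:  v_{4} + v_{5} + v_{8} + v_{9} + v_{10} = v_{3}  ⟹  sig = [5:1]
  P={5,7,9,10,11}:  v_{5} + v_{7} + v_{9} + v_{10} + v_{11} = v_{2}  ⟹  sig = [5:1]

Hence PRS(X_Σ) =
    |P|=2: 14 collections, coeffs (), (1), (1), (1,1), (1,1), (1,1), (1,1,1,1), (1,1,1,1), (1,1,1,1), (1,1,1,2), (1,1,1,2), (1,1,1,2), (1,1,2,2), (2,2,2,3)
    |P|=4: 1 collection, coeffs ()
    |P|=5: 3 collections, coeffs (1), (1), (1)


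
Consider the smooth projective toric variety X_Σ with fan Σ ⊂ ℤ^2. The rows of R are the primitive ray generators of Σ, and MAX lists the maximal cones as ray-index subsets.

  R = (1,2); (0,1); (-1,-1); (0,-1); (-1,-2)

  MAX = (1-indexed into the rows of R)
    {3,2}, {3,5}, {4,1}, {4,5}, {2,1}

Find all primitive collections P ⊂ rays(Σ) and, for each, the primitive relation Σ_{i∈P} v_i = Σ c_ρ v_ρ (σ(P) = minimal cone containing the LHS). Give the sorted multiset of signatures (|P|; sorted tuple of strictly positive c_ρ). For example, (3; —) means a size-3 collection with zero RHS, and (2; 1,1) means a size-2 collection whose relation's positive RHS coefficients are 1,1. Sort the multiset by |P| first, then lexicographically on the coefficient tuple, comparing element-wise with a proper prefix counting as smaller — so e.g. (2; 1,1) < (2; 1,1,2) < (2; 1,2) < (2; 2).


Minimal non-faces — 5 found among 5 rays, 5 max cones:

  P = {1,5}:  v_{1} + v_{5} = 0  →  sig = (2; —)
  P = {2,4}:  v_{2} + v_{4} = 0  →  sig = (2; —)
  P = {1,3}:  v_{1} + v_{3} = v_{2}  →  sig = (2; 1)
  P = {2,5}:  v_{2} + v_{5} = v_{3}  →  sig = (2; 1)
  P = {3,4}:  v_{3} + v_{4} = v_{5}  →  sig = (2; 1)

Hence PRS(X_Σ) =
    |P|=2: 5 collections, coeffs (), (), (1), (1), (1)


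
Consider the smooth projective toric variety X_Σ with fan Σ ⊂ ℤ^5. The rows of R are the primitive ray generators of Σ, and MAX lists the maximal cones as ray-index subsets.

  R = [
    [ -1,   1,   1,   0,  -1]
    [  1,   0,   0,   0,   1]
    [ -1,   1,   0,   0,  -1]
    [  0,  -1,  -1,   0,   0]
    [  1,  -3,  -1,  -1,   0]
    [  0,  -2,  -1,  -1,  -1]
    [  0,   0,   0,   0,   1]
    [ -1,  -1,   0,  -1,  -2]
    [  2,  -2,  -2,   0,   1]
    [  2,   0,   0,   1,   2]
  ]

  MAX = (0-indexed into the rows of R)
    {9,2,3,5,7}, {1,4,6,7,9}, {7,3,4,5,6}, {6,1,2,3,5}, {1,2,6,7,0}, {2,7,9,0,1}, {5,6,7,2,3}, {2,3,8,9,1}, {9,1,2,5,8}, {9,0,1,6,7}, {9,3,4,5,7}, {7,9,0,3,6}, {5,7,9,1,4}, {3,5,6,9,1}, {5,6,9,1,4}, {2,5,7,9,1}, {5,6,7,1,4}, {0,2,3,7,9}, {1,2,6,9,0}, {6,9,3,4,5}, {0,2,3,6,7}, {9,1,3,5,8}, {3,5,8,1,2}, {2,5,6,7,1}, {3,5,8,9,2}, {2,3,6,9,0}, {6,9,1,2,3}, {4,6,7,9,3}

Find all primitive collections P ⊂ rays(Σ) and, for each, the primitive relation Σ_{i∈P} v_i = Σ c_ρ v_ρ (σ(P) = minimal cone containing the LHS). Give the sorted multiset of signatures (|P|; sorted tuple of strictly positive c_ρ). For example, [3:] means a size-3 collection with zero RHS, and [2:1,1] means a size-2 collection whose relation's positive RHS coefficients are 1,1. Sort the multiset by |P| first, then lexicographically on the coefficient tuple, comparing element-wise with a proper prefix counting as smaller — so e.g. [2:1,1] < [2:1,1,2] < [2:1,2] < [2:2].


Primitive collections (14):

  • {0,5}:  v_{0} + v_{5} = v_{7}  →  sig = [2:1]
  • {2,4}:  v_{2} + v_{4} = v_{5}  →  sig = [2:1]
  • {0,8}:  v_{0} + v_{8} = v_{2} + v_{5} + v_{9}  →  sig = [2:1,1,1]
  • {4,8}:  v_{4} + v_{8} = v_{1} + v_{3} + 2·v_{5} + v_{9}  →  sig = [2:1,1,1,2]
  • {0,4}:  v_{0} + v_{4} = v_{6} + 2·v_{7} + v_{9}  →  sig = [2:1,1,2]
  • {7,8}:  v_{7} + v_{8} = v_{2} + 2·v_{5} + v_{9}  →  sig = [2:1,1,2]
  • {6,8}:  v_{6} + v_{8} = 2·v_{1} + 2·v_{3}  →  sig = [2:2,2]
  • {0,1,3}:  v_{0} + v_{1} + v_{3} = 0  →  sig = [3:]
  • {1,3,7}:  v_{1} + v_{3} + v_{7} = v_{5}  →  sig = [3:1]
  • {1,3,4}:  v_{1} + v_{3} + v_{4} = 2·v_{5} + v_{6} + v_{9}  →  sig = [3:1,1,2]
  • {2,6,7,9}:  v_{2} + v_{6} + v_{7} + v_{9} = 0  →  sig = [4:]
  • {5,6,7,9}:  v_{5} + v_{6} + v_{7} + v_{9} = v_{4}  →  sig = [4:1]
  • {2,5,6,9}:  v_{2} + v_{5} + v_{6} + v_{9} = v_{1} + v_{3}  →  sig = [4:1,1]
  • {1,2,3,5,9}:  v_{1} + v_{2} + v_{3} + v_{5} + v_{9} = v_{8}  →  sig = [5:1]

Hence PRS(X_Σ) =
    [2:1]
    [2:1]
    [2:1,1,1]
    [2:1,1,1,2]
    [2:1,1,2]
    [2:1,1,2]
    [2:2,2]
    [3:]
    [3:1]
    [3:1,1,2]
    [4:]
    [4:1]
    [4:1,1]
    [5:1]


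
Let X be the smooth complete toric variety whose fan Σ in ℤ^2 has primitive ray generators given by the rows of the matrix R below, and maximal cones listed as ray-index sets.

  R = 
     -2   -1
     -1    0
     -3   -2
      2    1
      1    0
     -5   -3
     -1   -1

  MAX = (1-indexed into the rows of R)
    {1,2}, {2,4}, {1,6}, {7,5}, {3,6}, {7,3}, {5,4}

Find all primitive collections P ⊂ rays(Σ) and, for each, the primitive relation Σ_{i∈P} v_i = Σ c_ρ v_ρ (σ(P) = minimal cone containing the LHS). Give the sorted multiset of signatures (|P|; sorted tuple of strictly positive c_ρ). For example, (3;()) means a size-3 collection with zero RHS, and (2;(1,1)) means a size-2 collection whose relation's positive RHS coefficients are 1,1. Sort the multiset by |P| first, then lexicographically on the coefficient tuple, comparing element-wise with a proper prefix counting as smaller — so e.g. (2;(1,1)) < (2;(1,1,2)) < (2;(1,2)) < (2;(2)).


Σ has 14 primitive collections:

  • {1,4}:  v_{1} + v_{4} = 0  ⇒ sig = (2;())
  • {2,5}:  v_{2} + v_{5} = 0  ⇒ sig = (2;())
  • {1,3}:  v_{1} + v_{3} = v_{6}  ⇒ sig = (2;(1))
  • {1,5}:  v_{1} + v_{5} = v_{7}  ⇒ sig = (2;(1))
  • {1,7}:  v_{1} + v_{7} = v_{3}  ⇒ sig = (2;(1))
  • {2,7}:  v_{2} + v_{7} = v_{1}  ⇒ sig = (2;(1))
  • {3,4}:  v_{3} + v_{4} = v_{7}  ⇒ sig = (2;(1))
  • {4,6}:  v_{4} + v_{6} = v_{3}  ⇒ sig = (2;(1))
  • {4,7}:  v_{4} + v_{7} = v_{5}  ⇒ sig = (2;(1))
  • {5,6}:  v_{5} + v_{6} = v_{3} + v_{7}  ⇒ sig = (2;(1,1))
  • {2,3}:  v_{2} + v_{3} = 2·v_{1}  ⇒ sig = (2;(2))
  • {3,5}:  v_{3} + v_{5} = 2·v_{7}  ⇒ sig = (2;(2))
  • {6,7}:  v_{6} + v_{7} = 2·v_{3}  ⇒ sig = (2;(2))
  • {2,6}:  v_{2} + v_{6} = 3·v_{1}  ⇒ sig = (2;(3))

so the primitive-relation signature multiset is
{ (2;()) ×2,  (2;(1)) ×7,  (2;(1,1)),  (2;(2)) ×3,  (2;(3)) }


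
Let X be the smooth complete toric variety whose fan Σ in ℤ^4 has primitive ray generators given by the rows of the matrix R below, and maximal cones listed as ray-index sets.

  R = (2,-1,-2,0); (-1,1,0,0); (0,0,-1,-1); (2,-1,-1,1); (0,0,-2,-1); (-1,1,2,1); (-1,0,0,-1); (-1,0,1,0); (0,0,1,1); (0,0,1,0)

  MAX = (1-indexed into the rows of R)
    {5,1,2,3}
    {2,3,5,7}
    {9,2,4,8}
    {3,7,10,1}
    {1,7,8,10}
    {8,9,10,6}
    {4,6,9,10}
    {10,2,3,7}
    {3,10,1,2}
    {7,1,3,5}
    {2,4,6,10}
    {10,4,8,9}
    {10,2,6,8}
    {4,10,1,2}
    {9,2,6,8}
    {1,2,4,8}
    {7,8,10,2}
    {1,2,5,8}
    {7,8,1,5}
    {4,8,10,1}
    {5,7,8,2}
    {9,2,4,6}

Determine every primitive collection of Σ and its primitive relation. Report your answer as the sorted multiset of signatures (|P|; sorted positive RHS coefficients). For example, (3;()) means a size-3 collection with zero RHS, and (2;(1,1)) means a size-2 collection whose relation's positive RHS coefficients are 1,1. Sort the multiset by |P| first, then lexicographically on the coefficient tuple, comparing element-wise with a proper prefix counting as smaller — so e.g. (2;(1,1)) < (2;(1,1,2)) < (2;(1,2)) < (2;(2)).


18 minimal non-faces of Δ(Σ) (on 10 rays):

  P = {3,9}:  v_{3} + v_{9} = 0 ; sig = (2;())
  P = {1,9}:  v_{1} + v_{9} = v_{4} ; sig = (2;(1))
  P = {3,4}:  v_{3} + v_{4} = v_{1} ; sig = (2;(1))
  P = {3,8}:  v_{3} + v_{8} = v_{7} ; sig = (2;(1))
  P = {5,6}:  v_{5} + v_{6} = v_{2} ; sig = (2;(1))
  P = {5,10}:  v_{5} + v_{10} = v_{3} ; sig = (2;(1))
  P = {7,9}:  v_{7} + v_{9} = v_{8} ; sig = (2;(1))
  P = {3,6}:  v_{3} + v_{6} = v_{2} + v_{10} ; sig = (2;(1,1))
  P = {4,7}:  v_{4} + v_{7} = v_{1} + v_{8} ; sig = (2;(1,1))
  P = {1,6}:  v_{1} + v_{6} = v_{2} + v_{4} + v_{10} ; sig = (2;(1,1,1))
  P = {5,9}:  v_{5} + v_{9} = v_{1} + v_{2} + v_{8} ; sig = (2;(1,1,1))
  P = {6,7}:  v_{6} + v_{7} = v_{2} + v_{8} + v_{10} ; sig = (2;(1,1,1))
  P = {4,5}:  v_{4} + v_{5} = 2·v_{1} + v_{2} + v_{8} ; sig = (2;(1,1,2))
  P = {1,2,7}:  v_{1} + v_{2} + v_{7} = v_{5} ; sig = (3;(1))
  P = {2,9,10}:  v_{2} + v_{9} + v_{10} = v_{6} ; sig = (3;(1))
  P = {4,6,8}:  v_{4} + v_{6} + v_{8} = 2·v_{9} ; sig = (3;(2))
  P = {1,2,8,10}:  v_{1} + v_{2} + v_{8} + v_{10} = 0 ; sig = (4;())
  P = {2,4,8,10}:  v_{2} + v_{4} + v_{8} + v_{10} = v_{9} ; sig = (4;(1))

Hence PRS(X_Σ) =
    (2;())
    (2;(1))
    (2;(1))
    (2;(1))
    (2;(1))
    (2;(1))
    (2;(1))
    (2;(1,1))
    (2;(1,1))
    (2;(1,1,1))
    (2;(1,1,1))
    (2;(1,1,1))
    (2;(1,1,2))
    (3;(1))
    (3;(1))
    (3;(2))
    (4;())
    (4;(1))


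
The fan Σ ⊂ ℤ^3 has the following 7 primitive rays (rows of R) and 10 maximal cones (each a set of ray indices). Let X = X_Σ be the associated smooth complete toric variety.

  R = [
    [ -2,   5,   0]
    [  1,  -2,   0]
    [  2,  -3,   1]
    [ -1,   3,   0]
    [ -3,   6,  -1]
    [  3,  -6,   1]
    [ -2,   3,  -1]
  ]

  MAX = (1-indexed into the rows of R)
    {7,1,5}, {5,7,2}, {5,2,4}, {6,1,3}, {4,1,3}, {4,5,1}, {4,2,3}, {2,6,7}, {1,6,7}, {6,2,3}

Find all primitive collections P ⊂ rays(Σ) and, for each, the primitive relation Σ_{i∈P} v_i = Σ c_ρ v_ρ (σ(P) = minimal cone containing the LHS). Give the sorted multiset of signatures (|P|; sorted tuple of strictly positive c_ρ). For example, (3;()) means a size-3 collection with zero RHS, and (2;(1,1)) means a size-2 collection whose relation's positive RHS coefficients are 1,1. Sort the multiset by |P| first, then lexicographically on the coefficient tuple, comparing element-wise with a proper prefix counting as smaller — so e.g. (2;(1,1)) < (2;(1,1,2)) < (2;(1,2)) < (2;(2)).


6 minimal non-faces of Δ(Σ) (on 7 rays):

  P = {3,7}:  v_{3} + v_{7} = 0  so sig = (2;())
  P = {5,6}:  v_{5} + v_{6} = 0  so sig = (2;())
  P = {1,2}:  v_{1} + v_{2} = v_{4}  so sig = (2;(1))
  P = {3,5}:  v_{3} + v_{5} = v_{4}  so sig = (2;(1))
  P = {4,6}:  v_{4} + v_{6} = v_{3}  so sig = (2;(1))
  P = {4,7}:  v_{4} + v_{7} = v_{5}  so sig = (2;(1))

Sorted signature multiset PRS(X):
    |P|=2: 6 collections, coeffs (), (), (1), (1), (1), (1)


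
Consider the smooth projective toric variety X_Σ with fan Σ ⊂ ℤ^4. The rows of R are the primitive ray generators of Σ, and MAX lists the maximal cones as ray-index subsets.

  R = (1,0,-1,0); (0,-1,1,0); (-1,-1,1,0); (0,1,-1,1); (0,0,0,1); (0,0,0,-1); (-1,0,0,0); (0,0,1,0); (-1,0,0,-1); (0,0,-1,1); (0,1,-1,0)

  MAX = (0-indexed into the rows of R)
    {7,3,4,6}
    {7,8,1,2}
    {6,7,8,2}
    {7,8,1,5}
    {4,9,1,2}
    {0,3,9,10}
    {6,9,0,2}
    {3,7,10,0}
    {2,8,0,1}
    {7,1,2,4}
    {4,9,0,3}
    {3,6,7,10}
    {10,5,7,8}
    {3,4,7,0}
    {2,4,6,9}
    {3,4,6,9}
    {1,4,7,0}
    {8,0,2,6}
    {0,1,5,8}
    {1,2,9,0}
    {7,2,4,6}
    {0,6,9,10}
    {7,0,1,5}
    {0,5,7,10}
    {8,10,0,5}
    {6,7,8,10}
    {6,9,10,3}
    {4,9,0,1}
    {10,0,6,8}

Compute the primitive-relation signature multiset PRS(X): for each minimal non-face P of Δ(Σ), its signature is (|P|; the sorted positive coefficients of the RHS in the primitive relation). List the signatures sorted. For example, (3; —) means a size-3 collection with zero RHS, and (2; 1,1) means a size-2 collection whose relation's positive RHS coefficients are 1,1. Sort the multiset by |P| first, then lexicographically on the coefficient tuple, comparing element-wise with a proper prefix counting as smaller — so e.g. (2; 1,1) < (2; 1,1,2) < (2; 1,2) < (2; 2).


21 collections generate NE(X_Σ); each relation:

  {1,10}:  v_{1} + v_{10} = 0 ; sig = (2; —)
  {4,5}:  v_{4} + v_{5} = 0 ; sig = (2; —)
  {1,3}:  v_{1} + v_{3} = v_{4} ; sig = (2; 1)
  {1,6}:  v_{1} + v_{6} = v_{2} ; sig = (2; 1)
  {2,10}:  v_{2} + v_{10} = v_{6} ; sig = (2; 1)
  {3,5}:  v_{3} + v_{5} = v_{10} ; sig = (2; 1)
  {4,8}:  v_{4} + v_{8} = v_{6} ; sig = (2; 1)
  {4,10}:  v_{4} + v_{10} = v_{3} ; sig = (2; 1)
  {5,6}:  v_{5} + v_{6} = v_{8} ; sig = (2; 1)
  {7,9}:  v_{7} + v_{9} = v_{4} ; sig = (2; 1)
  {2,3}:  v_{2} + v_{3} = v_{4} + v_{6} ; sig = (2; 1,1)
  {2,5}:  v_{2} + v_{5} = v_{1} + v_{8} ; sig = (2; 1,1)
  {3,8}:  v_{3} + v_{8} = v_{6} + v_{10} ; sig = (2; 1,1)
  {5,9}:  v_{5} + v_{9} = v_{0} + v_{6} ; sig = (2; 1,1)
  {8,9}:  v_{8} + v_{9} = v_{0} + 2·v_{6} ; sig = (2; 1,2)
  {0,6,7}:  v_{0} + v_{6} + v_{7} = 0 ; sig = (3; —)
  {0,2,7}:  v_{0} + v_{2} + v_{7} = v_{1} ; sig = (3; 1)
  {0,4,6}:  v_{0} + v_{4} + v_{6} = v_{9} ; sig = (3; 1)
  {0,7,8}:  v_{0} + v_{7} + v_{8} = v_{5} ; sig = (3; 1)
  {0,2,4}:  v_{0} + v_{2} + v_{4} = v_{1} + v_{9} ; sig = (3; 1,1)
  {0,3,6}:  v_{0} + v_{3} + v_{6} = v_{9} + v_{10} ; sig = (3; 1,1)

Sorted signature multiset PRS(X):
{ (2; —) ×2,  (2; 1) ×8,  (2; 1,1) ×4,  (2; 1,2),  (3; —),  (3; 1) ×3,  (3; 1,1) ×2 }


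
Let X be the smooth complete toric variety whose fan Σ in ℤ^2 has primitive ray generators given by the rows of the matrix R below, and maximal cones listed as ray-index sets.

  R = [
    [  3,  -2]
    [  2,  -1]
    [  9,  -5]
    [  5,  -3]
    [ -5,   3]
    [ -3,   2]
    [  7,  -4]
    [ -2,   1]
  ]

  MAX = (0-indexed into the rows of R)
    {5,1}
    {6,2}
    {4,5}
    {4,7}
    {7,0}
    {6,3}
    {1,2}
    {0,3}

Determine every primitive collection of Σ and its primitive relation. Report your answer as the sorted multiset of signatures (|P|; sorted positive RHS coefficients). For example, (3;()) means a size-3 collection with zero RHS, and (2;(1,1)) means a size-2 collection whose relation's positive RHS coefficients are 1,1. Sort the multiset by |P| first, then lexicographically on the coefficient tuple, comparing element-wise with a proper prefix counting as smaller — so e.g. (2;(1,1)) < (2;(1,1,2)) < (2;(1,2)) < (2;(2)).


Δ(Σ) — 8 vertices, 20 min non-faces:

  P={0,5}:  v_{0} + v_{5} = 0 — sig = (2;())
  P={1,7}:  v_{1} + v_{7} = 0 — sig = (2;())
  P={3,4}:  v_{3} + v_{4} = 0 — sig = (2;())
  P={0,1}:  v_{0} + v_{1} = v_{3} — sig = (2;(1))
  P={0,4}:  v_{0} + v_{4} = v_{7} — sig = (2;(1))
  P={1,3}:  v_{1} + v_{3} = v_{6} — sig = (2;(1))
  P={1,4}:  v_{1} + v_{4} = v_{5} — sig = (2;(1))
  P={1,6}:  v_{1} + v_{6} = v_{2} — sig = (2;(1))
  P={2,7}:  v_{2} + v_{7} = v_{6} — sig = (2;(1))
  P={3,5}:  v_{3} + v_{5} = v_{1} — sig = (2;(1))
  P={3,7}:  v_{3} + v_{7} = v_{0} — sig = (2;(1))
  P={4,6}:  v_{4} + v_{6} = v_{1} — sig = (2;(1))
  P={5,7}:  v_{5} + v_{7} = v_{4} — sig = (2;(1))
  P={6,7}:  v_{6} + v_{7} = v_{3} — sig = (2;(1))
  P={0,2}:  v_{0} + v_{2} = v_{3} + v_{6} — sig = (2;(1,1))
  P={0,6}:  v_{0} + v_{6} = 2·v_{3} — sig = (2;(2))
  P={2,3}:  v_{2} + v_{3} = 2·v_{6} — sig = (2;(2))
  P={2,4}:  v_{2} + v_{4} = 2·v_{1} — sig = (2;(2))
  P={5,6}:  v_{5} + v_{6} = 2·v_{1} — sig = (2;(2))
  P={2,5}:  v_{2} + v_{5} = 3·v_{1} — sig = (2;(3))

so the primitive-relation signature multiset is
{ (2;()) ×3,  (2;(1)) ×11,  (2;(1,1)),  (2;(2)) ×4,  (2;(3)) }


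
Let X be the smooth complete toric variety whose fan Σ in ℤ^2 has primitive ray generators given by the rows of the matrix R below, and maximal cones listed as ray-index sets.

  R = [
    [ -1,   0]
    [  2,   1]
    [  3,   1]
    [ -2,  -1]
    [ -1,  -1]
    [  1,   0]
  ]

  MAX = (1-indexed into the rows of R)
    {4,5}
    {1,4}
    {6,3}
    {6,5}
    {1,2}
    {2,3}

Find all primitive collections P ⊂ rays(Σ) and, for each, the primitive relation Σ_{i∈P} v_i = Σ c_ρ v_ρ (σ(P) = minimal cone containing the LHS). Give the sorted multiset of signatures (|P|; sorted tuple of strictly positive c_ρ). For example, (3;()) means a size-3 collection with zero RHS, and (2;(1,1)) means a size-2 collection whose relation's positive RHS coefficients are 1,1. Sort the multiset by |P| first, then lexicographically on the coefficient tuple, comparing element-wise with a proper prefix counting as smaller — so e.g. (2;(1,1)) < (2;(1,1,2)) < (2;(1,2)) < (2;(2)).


9 collections generate NE(X_Σ); each relation:

  P={1,6}:  v_{1} + v_{6} = 0 ; sig = (2;())
  P={2,4}:  v_{2} + v_{4} = 0 ; sig = (2;())
  P={1,3}:  v_{1} + v_{3} = v_{2} ; sig = (2;(1))
  P={1,5}:  v_{1} + v_{5} = v_{4} ; sig = (2;(1))
  P={2,5}:  v_{2} + v_{5} = v_{6} ; sig = (2;(1))
  P={2,6}:  v_{2} + v_{6} = v_{3} ; sig = (2;(1))
  P={3,4}:  v_{3} + v_{4} = v_{6} ; sig = (2;(1))
  P={4,6}:  v_{4} + v_{6} = v_{5} ; sig = (2;(1))
  P={3,5}:  v_{3} + v_{5} = 2·v_{6} ; sig = (2;(2))

Sorted signature multiset PRS(X):
    |P|=2: 9 collections, coeffs (), (), (1), (1), (1), (1), (1), (1), (2)


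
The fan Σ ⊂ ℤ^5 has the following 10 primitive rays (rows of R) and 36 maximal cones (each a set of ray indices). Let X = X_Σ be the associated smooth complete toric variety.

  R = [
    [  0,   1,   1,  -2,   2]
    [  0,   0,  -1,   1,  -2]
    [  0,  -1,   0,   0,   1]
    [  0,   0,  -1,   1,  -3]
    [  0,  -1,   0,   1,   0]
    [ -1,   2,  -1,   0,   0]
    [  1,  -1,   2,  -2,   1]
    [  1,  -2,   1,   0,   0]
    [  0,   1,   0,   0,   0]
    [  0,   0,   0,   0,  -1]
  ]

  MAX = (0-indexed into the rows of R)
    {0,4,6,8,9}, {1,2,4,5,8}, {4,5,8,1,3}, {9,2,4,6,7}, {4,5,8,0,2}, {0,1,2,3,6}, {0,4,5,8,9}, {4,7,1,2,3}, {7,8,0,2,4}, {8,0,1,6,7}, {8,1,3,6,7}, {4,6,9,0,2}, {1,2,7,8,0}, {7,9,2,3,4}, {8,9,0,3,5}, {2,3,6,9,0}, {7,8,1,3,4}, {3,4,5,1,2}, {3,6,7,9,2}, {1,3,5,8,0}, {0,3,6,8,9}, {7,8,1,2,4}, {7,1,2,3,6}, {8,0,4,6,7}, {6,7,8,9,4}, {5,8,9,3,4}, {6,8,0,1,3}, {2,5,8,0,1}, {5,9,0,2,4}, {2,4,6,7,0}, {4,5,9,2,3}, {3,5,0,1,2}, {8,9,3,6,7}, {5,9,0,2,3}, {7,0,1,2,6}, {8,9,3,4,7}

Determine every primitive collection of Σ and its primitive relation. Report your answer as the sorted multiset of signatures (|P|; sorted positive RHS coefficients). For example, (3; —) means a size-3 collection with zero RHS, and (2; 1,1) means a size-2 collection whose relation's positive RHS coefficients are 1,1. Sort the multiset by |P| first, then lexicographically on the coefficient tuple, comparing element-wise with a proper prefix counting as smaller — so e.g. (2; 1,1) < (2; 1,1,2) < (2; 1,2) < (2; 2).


Δ(Σ) — 10 vertices, 12 min non-faces:

  P = {5,7}:  v_{5} + v_{7} = 0  ⟹  sig = (2; —)
  P = {1,9}:  v_{1} + v_{9} = v_{3}  ⟹  sig = (2; 1)
  P = {5,6}:  v_{5} + v_{6} = v_{0} + v_{9}  ⟹  sig = (2; 1,1)
  P = {0,1,4}:  v_{0} + v_{1} + v_{4} = 0  ⟹  sig = (3; —)
  P = {2,8,9}:  v_{2} + v_{8} + v_{9} = 0  ⟹  sig = (3; —)
  P = {0,3,4}:  v_{0} + v_{3} + v_{4} = v_{9}  ⟹  sig = (3; 1)
  P = {0,7,9}:  v_{0} + v_{7} + v_{9} = v_{6}  ⟹  sig = (3; 1)
  P = {2,3,8}:  v_{2} + v_{3} + v_{8} = v_{1}  ⟹  sig = (3; 1)
  P = {0,3,7}:  v_{0} + v_{3} + v_{7} = v_{1} + v_{6}  ⟹  sig = (3; 1,1)
  P = {1,4,6}:  v_{1} + v_{4} + v_{6} = v_{7} + v_{9}  ⟹  sig = (3; 1,1)
  P = {2,6,8}:  v_{2} + v_{6} + v_{8} = v_{0} + v_{7}  ⟹  sig = (3; 1,1)
  P = {3,4,6}:  v_{3} + v_{4} + v_{6} = v_{7} + 2·v_{9}  ⟹  sig = (3; 1,2)

Hence PRS(X_Σ) =
    (2; —)
    (2; 1)
    (2; 1,1)
    (3; —)
    (3; —)
    (3; 1)
    (3; 1)
    (3; 1)
    (3; 1,1)
    (3; 1,1)
    (3; 1,1)
    (3; 1,2)


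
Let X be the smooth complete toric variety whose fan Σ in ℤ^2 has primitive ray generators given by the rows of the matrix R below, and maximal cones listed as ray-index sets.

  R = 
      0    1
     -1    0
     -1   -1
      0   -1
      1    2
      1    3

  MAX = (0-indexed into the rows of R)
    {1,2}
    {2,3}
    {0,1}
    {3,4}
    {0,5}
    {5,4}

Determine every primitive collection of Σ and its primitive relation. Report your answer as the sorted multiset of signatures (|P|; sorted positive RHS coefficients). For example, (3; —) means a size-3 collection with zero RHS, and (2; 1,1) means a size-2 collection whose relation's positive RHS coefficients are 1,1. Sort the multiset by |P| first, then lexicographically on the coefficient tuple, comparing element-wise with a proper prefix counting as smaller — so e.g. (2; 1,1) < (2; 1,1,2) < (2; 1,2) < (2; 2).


Primitive collections (9):

  P={0,3}:  v_{0} + v_{3} = 0  ⇒ sig = (2; —)
  P={0,2}:  v_{0} + v_{2} = v_{1}  ⇒ sig = (2; 1)
  P={0,4}:  v_{0} + v_{4} = v_{5}  ⇒ sig = (2; 1)
  P={1,3}:  v_{1} + v_{3} = v_{2}  ⇒ sig = (2; 1)
  P={2,4}:  v_{2} + v_{4} = v_{0}  ⇒ sig = (2; 1)
  P={3,5}:  v_{3} + v_{5} = v_{4}  ⇒ sig = (2; 1)
  P={1,4}:  v_{1} + v_{4} = 2·v_{0}  ⇒ sig = (2; 2)
  P={2,5}:  v_{2} + v_{5} = 2·v_{0}  ⇒ sig = (2; 2)
  P={1,5}:  v_{1} + v_{5} = 3·v_{0}  ⇒ sig = (2; 3)

Sorted signature multiset PRS(X):
[(2; —), (2; 1), (2; 1), (2; 1), (2; 1), (2; 1), (2; 2), (2; 2), (2; 3)]


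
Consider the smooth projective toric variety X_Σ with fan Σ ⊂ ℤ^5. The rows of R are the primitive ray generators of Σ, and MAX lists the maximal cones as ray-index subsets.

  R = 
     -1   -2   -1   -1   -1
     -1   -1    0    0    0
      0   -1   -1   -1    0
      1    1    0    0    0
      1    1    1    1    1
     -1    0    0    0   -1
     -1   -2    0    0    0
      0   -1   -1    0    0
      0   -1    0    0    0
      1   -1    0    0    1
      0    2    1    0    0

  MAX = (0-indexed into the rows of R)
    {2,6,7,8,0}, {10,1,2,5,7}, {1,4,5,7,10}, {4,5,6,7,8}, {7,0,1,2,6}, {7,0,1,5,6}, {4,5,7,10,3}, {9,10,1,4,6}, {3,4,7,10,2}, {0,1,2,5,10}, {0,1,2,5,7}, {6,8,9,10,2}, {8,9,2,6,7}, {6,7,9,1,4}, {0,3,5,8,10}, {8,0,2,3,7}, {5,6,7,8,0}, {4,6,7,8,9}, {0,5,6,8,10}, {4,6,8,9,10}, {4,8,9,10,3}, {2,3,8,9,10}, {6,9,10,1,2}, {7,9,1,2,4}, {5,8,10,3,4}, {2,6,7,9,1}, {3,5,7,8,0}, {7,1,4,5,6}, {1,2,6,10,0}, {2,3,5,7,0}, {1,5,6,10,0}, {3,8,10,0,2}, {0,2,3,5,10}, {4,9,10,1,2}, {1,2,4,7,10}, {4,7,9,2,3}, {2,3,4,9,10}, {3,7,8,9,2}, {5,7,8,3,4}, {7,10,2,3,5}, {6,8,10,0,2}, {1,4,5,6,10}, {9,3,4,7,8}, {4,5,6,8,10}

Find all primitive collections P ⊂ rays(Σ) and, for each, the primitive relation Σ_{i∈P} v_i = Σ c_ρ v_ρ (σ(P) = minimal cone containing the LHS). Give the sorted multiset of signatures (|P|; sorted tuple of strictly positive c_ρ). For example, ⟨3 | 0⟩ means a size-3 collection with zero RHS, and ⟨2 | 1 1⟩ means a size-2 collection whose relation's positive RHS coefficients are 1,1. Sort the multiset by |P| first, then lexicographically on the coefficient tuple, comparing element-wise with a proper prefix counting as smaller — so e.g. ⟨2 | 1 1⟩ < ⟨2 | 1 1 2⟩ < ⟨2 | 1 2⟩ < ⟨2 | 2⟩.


Minimal non-faces — 15 found among 11 rays, 44 max cones:

  P={1,3}:  v_{1} + v_{3} = 0 — sig = ⟨2 | 0⟩
  P={0,4}:  v_{0} + v_{4} = v_{8} — sig = ⟨2 | 1⟩
  P={1,8}:  v_{1} + v_{8} = v_{6} — sig = ⟨2 | 1⟩
  P={3,6}:  v_{3} + v_{6} = v_{8} — sig = ⟨2 | 1⟩
  P={5,9}:  v_{5} + v_{9} = v_{8} — sig = ⟨2 | 1⟩
  P={0,9}:  v_{0} + v_{9} = v_{2} + 2·v_{8} — sig = ⟨2 | 1 2⟩
  P={2,4,5}:  v_{2} + v_{4} + v_{5} = 0 — sig = ⟨3 | 0⟩
  P={7,8,10}:  v_{7} + v_{8} + v_{10} = 0 — sig = ⟨3 | 0⟩
  P={2,4,8}:  v_{2} + v_{4} + v_{8} = v_{9} — sig = ⟨3 | 1⟩
  P={2,5,8}:  v_{2} + v_{5} + v_{8} = v_{0} — sig = ⟨3 | 1⟩
  P={6,7,10}:  v_{6} + v_{7} + v_{10} = v_{1} — sig = ⟨3 | 1⟩
  P={0,7,10}:  v_{0} + v_{7} + v_{10} = v_{2} + v_{5} — sig = ⟨3 | 1 1⟩
  P={2,4,6}:  v_{2} + v_{4} + v_{6} = v_{1} + v_{9} — sig = ⟨3 | 1 1⟩
  P={2,5,6}:  v_{2} + v_{5} + v_{6} = v_{0} + v_{1} — sig = ⟨3 | 1 1⟩
  P={7,9,10}:  v_{7} + v_{9} + v_{10} = v_{2} + v_{4} — sig = ⟨3 | 1 1⟩

Hence PRS(X_Σ) =
{ ⟨2 | 0⟩,  ⟨2 | 1⟩ ×4,  ⟨2 | 1 2⟩,  ⟨3 | 0⟩ ×2,  ⟨3 | 1⟩ ×3,  ⟨3 | 1 1⟩ ×4 }


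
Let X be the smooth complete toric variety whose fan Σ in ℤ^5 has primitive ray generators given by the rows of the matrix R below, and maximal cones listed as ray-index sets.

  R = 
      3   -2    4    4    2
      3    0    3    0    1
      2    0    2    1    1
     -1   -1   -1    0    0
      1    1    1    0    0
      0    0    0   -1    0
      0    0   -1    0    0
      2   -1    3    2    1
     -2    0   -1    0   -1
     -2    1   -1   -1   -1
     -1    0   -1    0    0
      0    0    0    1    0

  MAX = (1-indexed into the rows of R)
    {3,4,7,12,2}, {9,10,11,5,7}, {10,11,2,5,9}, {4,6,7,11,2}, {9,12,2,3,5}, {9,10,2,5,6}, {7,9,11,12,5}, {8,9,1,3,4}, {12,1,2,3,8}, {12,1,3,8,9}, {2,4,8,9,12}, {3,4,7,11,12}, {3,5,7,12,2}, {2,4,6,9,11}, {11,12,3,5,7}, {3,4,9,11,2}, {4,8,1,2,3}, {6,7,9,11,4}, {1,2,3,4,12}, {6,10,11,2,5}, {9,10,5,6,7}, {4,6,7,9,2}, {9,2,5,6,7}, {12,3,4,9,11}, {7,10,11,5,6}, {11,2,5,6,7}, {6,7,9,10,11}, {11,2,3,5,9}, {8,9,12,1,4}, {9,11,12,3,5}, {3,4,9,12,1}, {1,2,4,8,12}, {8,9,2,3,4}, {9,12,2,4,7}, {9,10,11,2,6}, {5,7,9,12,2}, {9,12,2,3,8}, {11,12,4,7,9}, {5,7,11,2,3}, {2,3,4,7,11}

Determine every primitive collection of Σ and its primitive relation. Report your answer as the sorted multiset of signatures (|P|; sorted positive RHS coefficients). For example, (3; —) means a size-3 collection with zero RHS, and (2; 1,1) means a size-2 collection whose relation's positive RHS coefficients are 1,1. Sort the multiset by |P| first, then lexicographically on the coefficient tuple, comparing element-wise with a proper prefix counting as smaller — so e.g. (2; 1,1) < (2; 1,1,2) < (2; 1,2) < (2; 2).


24 minimal non-faces of Δ(Σ) (on 12 rays):

  • {4,5}:  v_{4} + v_{5} = 0  ⟹  sig = (2; —)
  • {6,12}:  v_{6} + v_{12} = 0  ⟹  sig = (2; —)
  • {3,6}:  v_{3} + v_{6} = v_{2} + v_{11}  ⟹  sig = (2; 1,1)
  • {1,5}:  v_{1} + v_{5} = v_{3} + v_{8} + v_{12}  ⟹  sig = (2; 1,1,1)
  • {1,6}:  v_{1} + v_{6} = v_{3} + v_{4} + v_{8}  ⟹  sig = (2; 1,1,1)
  • {4,10}:  v_{4} + v_{10} = v_{6} + v_{9} + v_{11}  ⟹  sig = (2; 1,1,1)
  • {10,12}:  v_{10} + v_{12} = v_{5} + v_{9} + v_{11}  ⟹  sig = (2; 1,1,1)
  • {5,8}:  v_{5} + v_{8} = v_{2} + v_{3} + v_{9} + v_{12}  ⟹  sig = (2; 1,1,1,1)
  • {6,8}:  v_{6} + v_{8} = v_{2} + v_{3} + v_{4} + v_{9}  ⟹  sig = (2; 1,1,1,1)
  • {3,10}:  v_{3} + v_{10} = v_{2} + v_{5} + v_{9} + 2·v_{11}  ⟹  sig = (2; 1,1,1,2)
  • {8,10}:  v_{8} + v_{10} = v_{2} + v_{3} + 2·v_{9} + v_{11}  ⟹  sig = (2; 1,1,1,2)
  • {7,8}:  v_{7} + v_{8} = v_{2} + v_{4} + 2·v_{12}  ⟹  sig = (2; 1,1,2)
  • {8,11}:  v_{8} + v_{11} = 2·v_{3} + v_{4} + v_{9}  ⟹  sig = (2; 1,1,2)
  • {1,7}:  v_{1} + v_{7} = v_{2} + v_{3} + 2·v_{4} + 3·v_{12}  ⟹  sig = (2; 1,1,2,3)
  • {1,11}:  v_{1} + v_{11} = 3·v_{3} + 2·v_{4} + v_{9} + v_{12}  ⟹  sig = (2; 1,1,2,3)
  • {1,10}:  v_{1} + v_{10} = 3·v_{3} + v_{4} + 2·v_{9}  ⟹  sig = (2; 1,2,3)
  • {2,11,12}:  v_{2} + v_{11} + v_{12} = v_{3}  ⟹  sig = (3; 1)
  • {3,7,9}:  v_{3} + v_{7} + v_{9} = v_{12}  ⟹  sig = (3; 1)
  • {2,7,10}:  v_{2} + v_{7} + v_{10} = v_{5} + v_{6}  ⟹  sig = (3; 1,1)
  • {1,2,9}:  v_{1} + v_{2} + v_{9} = 2·v_{8}  ⟹  sig = (3; 2)
  • {2,7,9,11}:  v_{2} + v_{7} + v_{9} + v_{11} = 0  ⟹  sig = (4; —)
  • {3,4,8,12}:  v_{3} + v_{4} + v_{8} + v_{12} = v_{1}  ⟹  sig = (4; 1)
  • {5,6,9,11}:  v_{5} + v_{6} + v_{9} + v_{11} = v_{10}  ⟹  sig = (4; 1)
  • {2,3,4,9,12}:  v_{2} + v_{3} + v_{4} + v_{9} + v_{12} = v_{8}  ⟹  sig = (5; 1)

so the primitive-relation signature multiset is
    |P|=2: 16 collections, coeffs (), (), (1,1), (1,1,1), (1,1,1), (1,1,1), (1,1,1), (1,1,1,1), (1,1,1,1), (1,1,1,2), (1,1,1,2), (1,1,2), (1,1,2), (1,1,2,3), (1,1,2,3), (1,2,3)
    |P|=3: 4 collections, coeffs (1), (1), (1,1), (2)
    |P|=4: 3 collections, coeffs (), (1), (1)
    |P|=5: 1 collection, coeffs (1)


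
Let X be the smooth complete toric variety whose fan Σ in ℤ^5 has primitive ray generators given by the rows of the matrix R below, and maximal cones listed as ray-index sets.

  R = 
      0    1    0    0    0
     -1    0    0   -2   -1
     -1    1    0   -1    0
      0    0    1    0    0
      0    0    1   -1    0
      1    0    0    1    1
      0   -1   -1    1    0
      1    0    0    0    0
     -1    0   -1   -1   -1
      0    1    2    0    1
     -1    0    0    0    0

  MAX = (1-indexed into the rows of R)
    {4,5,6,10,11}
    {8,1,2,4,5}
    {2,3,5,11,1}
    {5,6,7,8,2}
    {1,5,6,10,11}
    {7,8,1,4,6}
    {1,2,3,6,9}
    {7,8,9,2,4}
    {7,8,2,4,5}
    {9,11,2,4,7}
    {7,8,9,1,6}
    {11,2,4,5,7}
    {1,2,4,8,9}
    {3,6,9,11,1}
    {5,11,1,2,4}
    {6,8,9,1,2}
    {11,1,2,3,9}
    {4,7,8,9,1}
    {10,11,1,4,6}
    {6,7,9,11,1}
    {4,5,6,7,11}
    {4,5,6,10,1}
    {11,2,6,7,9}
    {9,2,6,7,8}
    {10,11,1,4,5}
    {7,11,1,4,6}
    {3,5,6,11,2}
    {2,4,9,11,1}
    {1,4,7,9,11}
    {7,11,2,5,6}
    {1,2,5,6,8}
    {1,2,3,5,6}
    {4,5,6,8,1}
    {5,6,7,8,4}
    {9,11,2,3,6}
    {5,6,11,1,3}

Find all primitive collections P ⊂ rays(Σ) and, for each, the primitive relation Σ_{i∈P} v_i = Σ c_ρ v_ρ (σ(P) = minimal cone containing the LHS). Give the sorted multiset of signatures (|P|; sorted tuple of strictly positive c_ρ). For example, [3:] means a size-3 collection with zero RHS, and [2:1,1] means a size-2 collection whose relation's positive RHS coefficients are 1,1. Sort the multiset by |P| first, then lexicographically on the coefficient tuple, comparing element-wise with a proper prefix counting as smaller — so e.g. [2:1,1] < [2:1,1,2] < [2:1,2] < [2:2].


16 collections generate NE(X_Σ); each relation:

  • {8,11}:  v_{8} + v_{11} = 0  ⇒ sig = [2:]
  • {5,9}:  v_{5} + v_{9} = v_{2}  ⇒ sig = [2:1]
  • {3,4}:  v_{3} + v_{4} = v_{1} + v_{5} + v_{11}  ⇒ sig = [2:1,1,1]
  • {3,7}:  v_{3} + v_{7} = v_{6} + v_{9} + v_{11}  ⇒ sig = [2:1,1,1]
  • {3,8}:  v_{3} + v_{8} = v_{1} + v_{2} + v_{6}  ⇒ sig = [2:1,1,1]
  • {7,10}:  v_{7} + v_{10} = v_{4} + v_{6} + v_{11}  ⇒ sig = [2:1,1,1]
  • {9,10}:  v_{9} + v_{10} = v_{1} + v_{5} + v_{11}  ⇒ sig = [2:1,1,1]
  • {8,10}:  v_{8} + v_{10} = v_{1} + v_{4} + v_{5} + v_{6}  ⇒ sig = [2:1,1,1,1]
  • {2,10}:  v_{2} + v_{10} = v_{1} + 2·v_{5} + v_{11}  ⇒ sig = [2:1,1,2]
  • {3,10}:  v_{3} + v_{10} = 2·v_{1} + 2·v_{5} + v_{6} + 2·v_{11}  ⇒ sig = [2:1,2,2,2]
  • {1,5,7}:  v_{1} + v_{5} + v_{7} = 0  ⇒ sig = [3:]
  • {4,6,9}:  v_{4} + v_{6} + v_{9} = 0  ⇒ sig = [3:]
  • {1,2,7}:  v_{1} + v_{2} + v_{7} = v_{9}  ⇒ sig = [3:1]
  • {2,4,6}:  v_{2} + v_{4} + v_{6} = v_{5}  ⇒ sig = [3:1]
  • {1,2,6,11}:  v_{1} + v_{2} + v_{6} + v_{11} = v_{3}  ⇒ sig = [4:1]
  • {1,4,5,6,11}:  v_{1} + v_{4} + v_{5} + v_{6} + v_{11} = v_{10}  ⇒ sig = [5:1]

Hence PRS(X_Σ) =
    [2:]
    [2:1]
    [2:1,1,1]
    [2:1,1,1]
    [2:1,1,1]
    [2:1,1,1]
    [2:1,1,1]
    [2:1,1,1,1]
    [2:1,1,2]
    [2:1,2,2,2]
    [3:]
    [3:]
    [3:1]
    [3:1]
    [4:1]
    [5:1]


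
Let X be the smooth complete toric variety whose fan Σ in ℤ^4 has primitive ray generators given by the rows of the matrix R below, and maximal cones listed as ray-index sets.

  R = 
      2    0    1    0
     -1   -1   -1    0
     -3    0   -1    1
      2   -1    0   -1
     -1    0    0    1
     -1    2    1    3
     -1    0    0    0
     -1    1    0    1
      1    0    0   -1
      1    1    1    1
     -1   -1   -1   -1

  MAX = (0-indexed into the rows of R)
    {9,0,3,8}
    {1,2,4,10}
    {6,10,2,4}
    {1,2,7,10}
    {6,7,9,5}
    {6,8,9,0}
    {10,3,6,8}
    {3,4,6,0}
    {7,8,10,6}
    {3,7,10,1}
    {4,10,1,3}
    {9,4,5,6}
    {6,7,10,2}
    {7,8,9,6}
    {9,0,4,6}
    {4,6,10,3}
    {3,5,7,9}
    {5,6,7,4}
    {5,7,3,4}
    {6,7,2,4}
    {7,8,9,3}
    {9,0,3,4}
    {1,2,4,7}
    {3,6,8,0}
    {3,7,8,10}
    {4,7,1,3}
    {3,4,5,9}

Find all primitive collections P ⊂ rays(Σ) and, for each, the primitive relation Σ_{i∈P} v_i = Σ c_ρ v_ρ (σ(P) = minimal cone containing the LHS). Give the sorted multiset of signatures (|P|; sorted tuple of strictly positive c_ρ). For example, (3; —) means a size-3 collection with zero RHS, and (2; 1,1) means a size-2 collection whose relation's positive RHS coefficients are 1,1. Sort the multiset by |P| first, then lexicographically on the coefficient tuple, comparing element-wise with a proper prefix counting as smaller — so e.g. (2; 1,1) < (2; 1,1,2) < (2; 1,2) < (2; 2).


Σ has 22 primitive collections:

  P = {4,8}:  v_{4} + v_{8} = 0  ⇒ sig = (2; —)
  P = {9,10}:  v_{9} + v_{10} = 0  ⇒ sig = (2; —)
  P = {0,2}:  v_{0} + v_{2} = v_{4}  ⇒ sig = (2; 1)
  P = {0,7}:  v_{0} + v_{7} = v_{9}  ⇒ sig = (2; 1)
  P = {2,3}:  v_{2} + v_{3} = v_{1}  ⇒ sig = (2; 1)
  P = {0,1}:  v_{0} + v_{1} = v_{3} + v_{4}  ⇒ sig = (2; 1,1)
  P = {0,10}:  v_{0} + v_{10} = v_{3} + v_{6}  ⇒ sig = (2; 1,1)
  P = {1,6}:  v_{1} + v_{6} = v_{4} + v_{10}  ⇒ sig = (2; 1,1)
  P = {2,8}:  v_{2} + v_{8} = v_{7} + v_{10}  ⇒ sig = (2; 1,1)
  P = {2,9}:  v_{2} + v_{9} = v_{4} + v_{7}  ⇒ sig = (2; 1,1)
  P = {5,8}:  v_{5} + v_{8} = v_{7} + v_{9}  ⇒ sig = (2; 1,1)
  P = {5,10}:  v_{5} + v_{10} = v_{4} + v_{7}  ⇒ sig = (2; 1,1)
  P = {1,8}:  v_{1} + v_{8} = v_{3} + v_{7} + v_{10}  ⇒ sig = (2; 1,1,1)
  P = {1,9}:  v_{1} + v_{9} = v_{3} + v_{4} + v_{7}  ⇒ sig = (2; 1,1,1)
  P = {0,5}:  v_{0} + v_{5} = v_{4} + 2·v_{9}  ⇒ sig = (2; 1,2)
  P = {1,5}:  v_{1} + v_{5} = v_{3} + 2·v_{4} + 2·v_{7}  ⇒ sig = (2; 1,2,2)
  P = {2,5}:  v_{2} + v_{5} = 2·v_{4} + 2·v_{7}  ⇒ sig = (2; 2,2)
  P = {3,6,7}:  v_{3} + v_{6} + v_{7} = 0  ⇒ sig = (3; —)
  P = {3,6,9}:  v_{3} + v_{6} + v_{9} = v_{0}  ⇒ sig = (3; 1)
  P = {4,7,9}:  v_{4} + v_{7} + v_{9} = v_{5}  ⇒ sig = (3; 1)
  P = {4,7,10}:  v_{4} + v_{7} + v_{10} = v_{2}  ⇒ sig = (3; 1)
  P = {3,5,6}:  v_{3} + v_{5} + v_{6} = v_{4} + v_{9}  ⇒ sig = (3; 1,1)

Signatures (|P|; sorted positive RHS coefficients), sorted:
    |P|=2: 17 collections, coeffs (), (), (1), (1), (1), (1,1), (1,1), (1,1), (1,1), (1,1), (1,1), (1,1), (1,1,1), (1,1,1), (1,2), (1,2,2), (2,2)
    |P|=3: 5 collections, coeffs (), (1), (1), (1), (1,1)


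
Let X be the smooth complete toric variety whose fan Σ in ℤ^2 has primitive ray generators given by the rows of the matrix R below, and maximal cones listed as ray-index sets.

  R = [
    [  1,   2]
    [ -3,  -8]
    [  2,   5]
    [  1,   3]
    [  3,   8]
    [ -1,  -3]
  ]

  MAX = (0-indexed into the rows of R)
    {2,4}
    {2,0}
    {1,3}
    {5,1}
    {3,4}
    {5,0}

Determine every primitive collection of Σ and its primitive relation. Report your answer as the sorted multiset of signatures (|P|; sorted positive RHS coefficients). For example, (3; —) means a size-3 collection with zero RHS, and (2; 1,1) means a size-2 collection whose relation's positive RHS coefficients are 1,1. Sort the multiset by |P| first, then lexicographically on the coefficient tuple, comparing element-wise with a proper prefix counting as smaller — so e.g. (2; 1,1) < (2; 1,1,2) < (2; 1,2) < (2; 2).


9 minimal non-faces of Δ(Σ) (on 6 rays):

  P = {1,4}:  v_{1} + v_{4} = 0 ; sig = (2; —)
  P = {3,5}:  v_{3} + v_{5} = 0 ; sig = (2; —)
  P = {0,3}:  v_{0} + v_{3} = v_{2} ; sig = (2; 1)
  P = {1,2}:  v_{1} + v_{2} = v_{5} ; sig = (2; 1)
  P = {2,3}:  v_{2} + v_{3} = v_{4} ; sig = (2; 1)
  P = {2,5}:  v_{2} + v_{5} = v_{0} ; sig = (2; 1)
  P = {4,5}:  v_{4} + v_{5} = v_{2} ; sig = (2; 1)
  P = {0,1}:  v_{0} + v_{1} = 2·v_{5} ; sig = (2; 2)
  P = {0,4}:  v_{0} + v_{4} = 2·v_{2} ; sig = (2; 2)

Signatures (|P|; sorted positive RHS coefficients), sorted:
{ (2; —) ×2,  (2; 1) ×5,  (2; 2) ×2 }


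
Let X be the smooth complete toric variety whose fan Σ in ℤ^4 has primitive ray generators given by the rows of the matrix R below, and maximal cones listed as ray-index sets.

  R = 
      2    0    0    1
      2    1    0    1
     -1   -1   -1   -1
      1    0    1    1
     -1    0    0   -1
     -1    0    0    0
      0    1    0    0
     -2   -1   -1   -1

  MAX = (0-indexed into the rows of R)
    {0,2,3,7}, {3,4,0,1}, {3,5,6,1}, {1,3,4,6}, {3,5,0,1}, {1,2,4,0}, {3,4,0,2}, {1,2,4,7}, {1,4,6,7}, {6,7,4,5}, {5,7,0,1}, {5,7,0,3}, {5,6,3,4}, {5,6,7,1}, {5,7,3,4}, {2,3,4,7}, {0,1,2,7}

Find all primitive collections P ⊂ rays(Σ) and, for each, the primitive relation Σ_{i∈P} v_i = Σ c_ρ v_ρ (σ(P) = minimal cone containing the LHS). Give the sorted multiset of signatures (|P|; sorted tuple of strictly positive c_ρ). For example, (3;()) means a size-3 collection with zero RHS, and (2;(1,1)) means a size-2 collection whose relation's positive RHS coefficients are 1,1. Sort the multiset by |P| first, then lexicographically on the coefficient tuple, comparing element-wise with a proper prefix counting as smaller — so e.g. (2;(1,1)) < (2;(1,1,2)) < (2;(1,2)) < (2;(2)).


9 minimal non-faces of Δ(Σ) (on 8 rays):

  P = {0,6}:  v_{0} + v_{6} = v_{1}  so sig = (2;(1))
  P = {2,5}:  v_{2} + v_{5} = v_{7}  so sig = (2;(1))
  P = {2,6}:  v_{2} + v_{6} = v_{1} + v_{4} + v_{7}  so sig = (2;(1,1,1))
  P = {0,4,5}:  v_{0} + v_{4} + v_{5} = 0  so sig = (3;())
  P = {0,4,7}:  v_{0} + v_{4} + v_{7} = v_{2}  so sig = (3;(1))
  P = {1,2,3}:  v_{1} + v_{2} + v_{3} = v_{0}  so sig = (3;(1))
  P = {1,4,5}:  v_{1} + v_{4} + v_{5} = v_{6}  so sig = (3;(1))
  P = {3,6,7}:  v_{3} + v_{6} + v_{7} = v_{5}  so sig = (3;(1))
  P = {1,3,7}:  v_{1} + v_{3} + v_{7} = v_{0} + v_{5}  so sig = (3;(1,1))

Signatures (|P|; sorted positive RHS coefficients), sorted:
[(2;(1)), (2;(1)), (2;(1,1,1)), (3;()), (3;(1)), (3;(1)), (3;(1)), (3;(1)), (3;(1,1))]
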